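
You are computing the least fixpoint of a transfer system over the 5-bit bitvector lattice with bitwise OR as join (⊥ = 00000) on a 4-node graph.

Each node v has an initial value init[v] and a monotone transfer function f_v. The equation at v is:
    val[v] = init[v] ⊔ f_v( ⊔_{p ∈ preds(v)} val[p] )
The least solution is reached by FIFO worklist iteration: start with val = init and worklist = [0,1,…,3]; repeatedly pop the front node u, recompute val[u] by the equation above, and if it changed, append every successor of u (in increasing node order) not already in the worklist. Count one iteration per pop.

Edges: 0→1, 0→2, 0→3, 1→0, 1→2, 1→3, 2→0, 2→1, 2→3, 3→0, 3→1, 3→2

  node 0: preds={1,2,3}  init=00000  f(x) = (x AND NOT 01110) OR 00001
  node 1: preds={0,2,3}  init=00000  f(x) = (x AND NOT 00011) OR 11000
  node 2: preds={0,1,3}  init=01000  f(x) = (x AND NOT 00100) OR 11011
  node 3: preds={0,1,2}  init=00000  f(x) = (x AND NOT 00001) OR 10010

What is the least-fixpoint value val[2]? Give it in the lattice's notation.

Trace (8 dequeues):
  [1] u=0 | in 01000 | out 00001 | prev 00000 | push {}
  [2] u=1 | in 01001 | out 11000 | prev 00000 | push {0}
  [3] u=2 | in 11001 | out 11011 | prev 01000 | push {1}
  [4] u=3 | in 11011 | out 11010 | prev 00000 | push {2}
  [5] u=0 | in 11011 | out 10001 | prev 00001 | push {3}
  [6] u=1 | in 11011 | out 11000 | ==
  [7] u=2 | in 11011 | out 11011 | ==
  [8] u=3 | in 11011 | out 11010 | ==

Converged values:
  [0] 10001
  [1] 11000
  [2] 11011
  [3] 11010

11011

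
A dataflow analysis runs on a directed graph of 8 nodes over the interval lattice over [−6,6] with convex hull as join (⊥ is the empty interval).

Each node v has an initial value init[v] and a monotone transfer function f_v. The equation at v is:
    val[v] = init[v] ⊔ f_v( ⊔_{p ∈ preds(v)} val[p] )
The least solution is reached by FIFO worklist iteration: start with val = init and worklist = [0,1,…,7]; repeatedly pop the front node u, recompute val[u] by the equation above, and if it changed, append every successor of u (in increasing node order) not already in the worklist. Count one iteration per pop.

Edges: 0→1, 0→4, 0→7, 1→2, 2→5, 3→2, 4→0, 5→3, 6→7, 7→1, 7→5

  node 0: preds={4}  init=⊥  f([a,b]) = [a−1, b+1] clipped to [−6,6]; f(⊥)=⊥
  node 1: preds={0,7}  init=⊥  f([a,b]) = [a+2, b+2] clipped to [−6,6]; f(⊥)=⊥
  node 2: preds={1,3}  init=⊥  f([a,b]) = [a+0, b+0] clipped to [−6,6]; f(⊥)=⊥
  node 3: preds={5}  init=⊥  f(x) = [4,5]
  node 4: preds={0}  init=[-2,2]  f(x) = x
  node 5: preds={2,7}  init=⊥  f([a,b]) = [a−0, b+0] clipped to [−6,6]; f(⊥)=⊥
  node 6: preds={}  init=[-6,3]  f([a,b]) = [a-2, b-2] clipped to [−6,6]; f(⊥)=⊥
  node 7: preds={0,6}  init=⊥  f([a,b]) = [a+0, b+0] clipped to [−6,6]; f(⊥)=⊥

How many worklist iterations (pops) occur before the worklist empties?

Worklist (31 pops):
  #1 pop 0: in=[-2,2] → [-3,3] (was ⊥); enqueue []
  #2 pop 1: in=[-3,3] → [-1,5] (was ⊥); enqueue []
  #3 pop 2: in=[-1,5] → [-1,5] (was ⊥); enqueue []
  #4 pop 3: in=⊥ → [4,5] (was ⊥); enqueue [2]
  #5 pop 4: in=[-3,3] → [-3,3] (was [-2,2]); enqueue [0]
  #6 pop 5: in=[-1,5] → [-1,5] (was ⊥); enqueue [3]
  #7 pop 6: in=⊥ → [-6,3] (no change)
  #8 pop 7: in=[-6,3] → [-6,3] (was ⊥); enqueue [1,5]
  #9 pop 2: in=[-1,5] → [-1,5] (no change)
  #10 pop 0: in=[-3,3] → [-4,4] (was [-3,3]); enqueue [4,7]
  #11 pop 3: in=[-1,5] → [4,5] (no change)
  #12 pop 1: in=[-6,4] → [-4,6] (was [-1,5]); enqueue [2]
  #13 pop 5: in=[-6,5] → [-6,5] (was [-1,5]); enqueue [3]
  #14 pop 4: in=[-4,4] → [-4,4] (was [-3,3]); enqueue [0]
  #15 pop 7: in=[-6,4] → [-6,4] (was [-6,3]); enqueue [1,5]
  #16 pop 2: in=[-4,6] → [-4,6] (was [-1,5]); enqueue []
  #17 pop 3: in=[-6,5] → [4,5] (no change)
  #18 pop 0: in=[-4,4] → [-5,5] (was [-4,4]); enqueue [4,7]
  #19 pop 1: in=[-6,5] → [-4,6] (no change)
  #20 pop 5: in=[-6,6] → [-6,6] (was [-6,5]); enqueue [3]
  #21 pop 4: in=[-5,5] → [-5,5] (was [-4,4]); enqueue [0]
  #22 pop 7: in=[-6,5] → [-6,5] (was [-6,4]); enqueue [1,5]
  #23 pop 3: in=[-6,6] → [4,5] (no change)
  #24 pop 0: in=[-5,5] → [-6,6] (was [-5,5]); enqueue [4,7]
  #25 pop 1: in=[-6,6] → [-4,6] (no change)
  #26 pop 5: in=[-6,6] → [-6,6] (no change)
  #27 pop 4: in=[-6,6] → [-6,6] (was [-5,5]); enqueue [0]
  #28 pop 7: in=[-6,6] → [-6,6] (was [-6,5]); enqueue [1,5]
  #29 pop 0: in=[-6,6] → [-6,6] (no change)
  #30 pop 1: in=[-6,6] → [-4,6] (no change)
  #31 pop 5: in=[-6,6] → [-6,6] (no change)

Fixpoint:
  val[0] = [-6,6]
  val[1] = [-4,6]
  val[2] = [-4,6]
  val[3] = [4,5]
  val[4] = [-6,6]
  val[5] = [-6,6]
  val[6] = [-6,3]
  val[7] = [-6,6]

31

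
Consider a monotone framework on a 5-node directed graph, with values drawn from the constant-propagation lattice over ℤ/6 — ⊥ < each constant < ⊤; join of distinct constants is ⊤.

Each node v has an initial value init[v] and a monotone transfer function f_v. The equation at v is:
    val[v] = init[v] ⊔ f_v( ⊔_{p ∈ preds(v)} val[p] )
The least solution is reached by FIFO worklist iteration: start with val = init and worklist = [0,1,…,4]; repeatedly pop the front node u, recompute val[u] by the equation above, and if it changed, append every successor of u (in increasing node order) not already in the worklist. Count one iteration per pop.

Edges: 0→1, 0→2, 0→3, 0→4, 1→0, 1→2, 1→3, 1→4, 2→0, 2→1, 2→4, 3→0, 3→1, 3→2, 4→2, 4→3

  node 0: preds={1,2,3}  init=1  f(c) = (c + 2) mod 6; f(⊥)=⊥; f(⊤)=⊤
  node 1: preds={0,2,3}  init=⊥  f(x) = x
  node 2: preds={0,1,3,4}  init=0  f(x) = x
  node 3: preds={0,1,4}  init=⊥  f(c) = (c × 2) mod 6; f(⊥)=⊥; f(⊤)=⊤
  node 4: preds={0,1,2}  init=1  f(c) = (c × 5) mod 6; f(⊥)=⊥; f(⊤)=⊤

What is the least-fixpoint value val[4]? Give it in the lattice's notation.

Trace (9 dequeues):
  [1] u=0 | in 0 | out ⊤ | prev 1 | push {}
  [2] u=1 | in ⊤ | out ⊤ | prev ⊥ | push {0}
  [3] u=2 | in ⊤ | out ⊤ | prev 0 | push {1}
  [4] u=3 | in ⊤ | out ⊤ | prev ⊥ | push {2}
  [5] u=4 | in ⊤ | out ⊤ | prev 1 | push {3}
  [6] u=0 | in ⊤ | out ⊤ | ==
  [7] u=1 | in ⊤ | out ⊤ | ==
  [8] u=2 | in ⊤ | out ⊤ | ==
  [9] u=3 | in ⊤ | out ⊤ | ==

Converged values:
  [0] ⊤
  [1] ⊤
  [2] ⊤
  [3] ⊤
  [4] ⊤

⊤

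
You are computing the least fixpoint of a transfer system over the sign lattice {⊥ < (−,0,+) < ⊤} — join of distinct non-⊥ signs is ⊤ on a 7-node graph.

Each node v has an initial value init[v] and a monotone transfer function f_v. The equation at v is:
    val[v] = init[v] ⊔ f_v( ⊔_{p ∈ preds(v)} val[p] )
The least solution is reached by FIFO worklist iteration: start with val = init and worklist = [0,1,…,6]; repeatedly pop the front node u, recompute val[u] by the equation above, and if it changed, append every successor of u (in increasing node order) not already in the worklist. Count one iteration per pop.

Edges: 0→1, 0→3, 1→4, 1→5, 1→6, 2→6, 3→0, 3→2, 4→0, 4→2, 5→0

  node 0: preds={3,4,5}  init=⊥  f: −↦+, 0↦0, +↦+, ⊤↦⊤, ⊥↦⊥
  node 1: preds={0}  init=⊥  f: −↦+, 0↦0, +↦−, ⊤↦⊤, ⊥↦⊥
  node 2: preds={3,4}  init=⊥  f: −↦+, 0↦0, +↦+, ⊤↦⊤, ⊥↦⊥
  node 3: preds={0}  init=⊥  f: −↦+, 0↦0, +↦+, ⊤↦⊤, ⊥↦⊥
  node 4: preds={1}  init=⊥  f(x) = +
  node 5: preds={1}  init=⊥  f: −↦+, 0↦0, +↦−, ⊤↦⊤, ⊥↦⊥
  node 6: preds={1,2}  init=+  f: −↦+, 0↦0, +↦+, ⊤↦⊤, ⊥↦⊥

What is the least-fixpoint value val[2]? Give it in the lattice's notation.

+

Iteration log — 16 steps:
  step 1. node 0  ⊔preds=⊥  new=⊥  stable
  step 2. node 1  ⊔preds=⊥  new=⊥  stable
  step 3. node 2  ⊔preds=⊥  new=⊥  stable
  step 4. node 3  ⊔preds=⊥  new=⊥  stable
  step 5. node 4  ⊔preds=⊥  new=+  old=⊥  +wl: 0,2
  step 6. node 5  ⊔preds=⊥  new=⊥  stable
  step 7. node 6  ⊔preds=⊥  new=+  stable
  step 8. node 0  ⊔preds=+  new=+  old=⊥  +wl: 1,3
  step 9. node 2  ⊔preds=+  new=+  old=⊥  +wl: 6
  step 10. node 1  ⊔preds=+  new=−  old=⊥  +wl: 4,5
  step 11. node 3  ⊔preds=+  new=+  old=⊥  +wl: 0,2
  step 12. node 6  ⊔preds=⊤  new=⊤  old=+  +wl: 
  step 13. node 4  ⊔preds=−  new=+  stable
  step 14. node 5  ⊔preds=−  new=+  old=⊥  +wl: 
  step 15. node 0  ⊔preds=+  new=+  stable
  step 16. node 2  ⊔preds=+  new=+  stable

Least fixpoint reached:
  node 0: +
  node 1: −
  node 2: +
  node 3: +
  node 4: +
  node 5: +
  node 6: ⊤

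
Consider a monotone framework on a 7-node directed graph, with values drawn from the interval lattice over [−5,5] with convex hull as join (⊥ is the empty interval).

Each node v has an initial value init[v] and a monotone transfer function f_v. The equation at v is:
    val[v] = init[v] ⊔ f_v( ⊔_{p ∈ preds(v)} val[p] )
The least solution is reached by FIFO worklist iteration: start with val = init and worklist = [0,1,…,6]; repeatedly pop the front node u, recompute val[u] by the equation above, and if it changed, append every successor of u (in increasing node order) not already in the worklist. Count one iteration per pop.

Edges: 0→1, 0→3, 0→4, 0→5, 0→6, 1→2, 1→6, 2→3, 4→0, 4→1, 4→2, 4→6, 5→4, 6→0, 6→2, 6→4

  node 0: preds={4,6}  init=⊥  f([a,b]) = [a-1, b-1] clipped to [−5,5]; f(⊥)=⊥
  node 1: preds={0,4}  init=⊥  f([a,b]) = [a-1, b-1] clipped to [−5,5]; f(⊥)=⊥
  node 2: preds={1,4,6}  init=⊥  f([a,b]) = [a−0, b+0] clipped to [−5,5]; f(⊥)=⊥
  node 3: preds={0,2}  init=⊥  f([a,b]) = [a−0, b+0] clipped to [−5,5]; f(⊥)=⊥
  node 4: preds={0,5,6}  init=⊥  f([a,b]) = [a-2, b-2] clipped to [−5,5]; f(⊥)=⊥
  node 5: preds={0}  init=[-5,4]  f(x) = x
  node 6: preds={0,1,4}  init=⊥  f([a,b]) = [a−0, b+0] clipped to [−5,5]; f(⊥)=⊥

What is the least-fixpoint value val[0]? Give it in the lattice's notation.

[-5,1]

Trace (14 dequeues):
  [1] u=0 | in ⊥ | out ⊥ | ==
  [2] u=1 | in ⊥ | out ⊥ | ==
  [3] u=2 | in ⊥ | out ⊥ | ==
  [4] u=3 | in ⊥ | out ⊥ | ==
  [5] u=4 | in [-5,4] | out [-5,2] | prev ⊥ | push {0,1,2}
  [6] u=5 | in ⊥ | out [-5,4] | ==
  [7] u=6 | in [-5,2] | out [-5,2] | prev ⊥ | push {4}
  [8] u=0 | in [-5,2] | out [-5,1] | prev ⊥ | push {3,5,6}
  [9] u=1 | in [-5,2] | out [-5,1] | prev ⊥ | push {}
  [10] u=2 | in [-5,2] | out [-5,2] | prev ⊥ | push {}
  [11] u=4 | in [-5,4] | out [-5,2] | ==
  [12] u=3 | in [-5,2] | out [-5,2] | prev ⊥ | push {}
  [13] u=5 | in [-5,1] | out [-5,4] | ==
  [14] u=6 | in [-5,2] | out [-5,2] | ==

Converged values:
  [0] [-5,1]
  [1] [-5,1]
  [2] [-5,2]
  [3] [-5,2]
  [4] [-5,2]
  [5] [-5,4]
  [6] [-5,2]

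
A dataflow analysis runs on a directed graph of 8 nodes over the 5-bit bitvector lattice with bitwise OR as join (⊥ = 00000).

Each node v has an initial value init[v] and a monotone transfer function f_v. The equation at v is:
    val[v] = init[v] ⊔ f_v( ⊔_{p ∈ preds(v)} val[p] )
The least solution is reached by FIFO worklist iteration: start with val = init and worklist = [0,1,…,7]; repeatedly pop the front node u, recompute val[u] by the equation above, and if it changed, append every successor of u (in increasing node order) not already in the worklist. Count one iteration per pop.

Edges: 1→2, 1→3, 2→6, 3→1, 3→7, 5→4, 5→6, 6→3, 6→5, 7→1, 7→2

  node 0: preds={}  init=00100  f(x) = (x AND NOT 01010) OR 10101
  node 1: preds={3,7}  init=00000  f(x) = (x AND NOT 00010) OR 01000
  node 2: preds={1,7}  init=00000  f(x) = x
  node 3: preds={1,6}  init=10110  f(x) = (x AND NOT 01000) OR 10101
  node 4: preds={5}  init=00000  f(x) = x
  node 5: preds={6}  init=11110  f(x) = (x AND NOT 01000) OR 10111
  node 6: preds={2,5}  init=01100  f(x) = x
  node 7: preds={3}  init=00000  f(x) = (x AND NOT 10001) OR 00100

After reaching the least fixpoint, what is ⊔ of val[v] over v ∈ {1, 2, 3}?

11111

Trace (14 dequeues):
  [1] u=0 | in 00000 | out 10101 | prev 00100 | push {}
  [2] u=1 | in 10110 | out 11100 | prev 00000 | push {}
  [3] u=2 | in 11100 | out 11100 | prev 00000 | push {}
  [4] u=3 | in 11100 | out 10111 | prev 10110 | push {1}
  [5] u=4 | in 11110 | out 11110 | prev 00000 | push {}
  [6] u=5 | in 01100 | out 11111 | prev 11110 | push {4}
  [7] u=6 | in 11111 | out 11111 | prev 01100 | push {3,5}
  [8] u=7 | in 10111 | out 00110 | prev 00000 | push {2}
  [9] u=1 | in 10111 | out 11101 | prev 11100 | push {}
  [10] u=4 | in 11111 | out 11111 | prev 11110 | push {}
  [11] u=3 | in 11111 | out 10111 | ==
  [12] u=5 | in 11111 | out 11111 | ==
  [13] u=2 | in 11111 | out 11111 | prev 11100 | push {6}
  [14] u=6 | in 11111 | out 11111 | ==

Converged values:
  [0] 10101
  [1] 11101
  [2] 11111
  [3] 10111
  [4] 11111
  [5] 11111
  [6] 11111
  [7] 00110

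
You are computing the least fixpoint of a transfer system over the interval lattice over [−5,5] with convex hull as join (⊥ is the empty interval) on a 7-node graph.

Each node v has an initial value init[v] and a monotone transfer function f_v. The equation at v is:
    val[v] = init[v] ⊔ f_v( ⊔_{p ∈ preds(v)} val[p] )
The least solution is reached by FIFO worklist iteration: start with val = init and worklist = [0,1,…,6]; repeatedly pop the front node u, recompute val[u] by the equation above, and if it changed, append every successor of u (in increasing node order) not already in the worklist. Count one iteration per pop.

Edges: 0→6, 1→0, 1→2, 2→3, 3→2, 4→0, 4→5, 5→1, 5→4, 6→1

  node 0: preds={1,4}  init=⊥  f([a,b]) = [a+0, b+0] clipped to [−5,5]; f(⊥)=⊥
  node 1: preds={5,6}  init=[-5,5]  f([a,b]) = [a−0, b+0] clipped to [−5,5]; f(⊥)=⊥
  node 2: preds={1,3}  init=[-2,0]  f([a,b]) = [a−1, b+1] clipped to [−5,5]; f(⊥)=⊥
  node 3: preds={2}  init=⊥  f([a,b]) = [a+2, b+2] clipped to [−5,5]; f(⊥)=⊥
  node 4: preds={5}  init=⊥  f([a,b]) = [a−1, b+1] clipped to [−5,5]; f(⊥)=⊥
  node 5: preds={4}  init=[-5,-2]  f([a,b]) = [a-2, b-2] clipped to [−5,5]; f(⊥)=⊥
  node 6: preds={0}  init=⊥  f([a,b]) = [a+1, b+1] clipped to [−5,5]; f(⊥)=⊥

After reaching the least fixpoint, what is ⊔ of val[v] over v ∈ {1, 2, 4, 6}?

Worklist (10 pops):
  #1 pop 0: in=[-5,5] → [-5,5] (was ⊥); enqueue []
  #2 pop 1: in=[-5,-2] → [-5,5] (no change)
  #3 pop 2: in=[-5,5] → [-5,5] (was [-2,0]); enqueue []
  #4 pop 3: in=[-5,5] → [-3,5] (was ⊥); enqueue [2]
  #5 pop 4: in=[-5,-2] → [-5,-1] (was ⊥); enqueue [0]
  #6 pop 5: in=[-5,-1] → [-5,-2] (no change)
  #7 pop 6: in=[-5,5] → [-4,5] (was ⊥); enqueue [1]
  #8 pop 2: in=[-5,5] → [-5,5] (no change)
  #9 pop 0: in=[-5,5] → [-5,5] (no change)
  #10 pop 1: in=[-5,5] → [-5,5] (no change)

Fixpoint:
  val[0] = [-5,5]
  val[1] = [-5,5]
  val[2] = [-5,5]
  val[3] = [-3,5]
  val[4] = [-5,-1]
  val[5] = [-5,-2]
  val[6] = [-4,5]

[-5,5]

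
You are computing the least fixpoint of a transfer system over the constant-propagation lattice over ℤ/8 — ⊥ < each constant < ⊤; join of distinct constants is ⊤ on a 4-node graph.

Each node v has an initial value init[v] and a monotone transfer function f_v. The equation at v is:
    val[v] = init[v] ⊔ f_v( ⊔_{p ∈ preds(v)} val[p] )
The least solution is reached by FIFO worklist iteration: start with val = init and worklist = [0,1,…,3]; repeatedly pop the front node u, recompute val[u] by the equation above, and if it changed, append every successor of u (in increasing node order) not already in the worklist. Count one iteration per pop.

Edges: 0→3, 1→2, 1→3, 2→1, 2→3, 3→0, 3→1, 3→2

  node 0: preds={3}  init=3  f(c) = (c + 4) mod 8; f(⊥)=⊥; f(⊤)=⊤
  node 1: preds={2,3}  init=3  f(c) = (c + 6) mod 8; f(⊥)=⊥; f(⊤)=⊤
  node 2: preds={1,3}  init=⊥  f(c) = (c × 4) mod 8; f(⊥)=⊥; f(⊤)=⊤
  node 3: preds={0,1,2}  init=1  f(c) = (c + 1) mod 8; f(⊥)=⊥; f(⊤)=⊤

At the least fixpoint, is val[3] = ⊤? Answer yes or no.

Iteration log — 7 steps:
  step 1. node 0  ⊔preds=1  new=⊤  old=3  +wl: 
  step 2. node 1  ⊔preds=1  new=⊤  old=3  +wl: 
  step 3. node 2  ⊔preds=⊤  new=⊤  old=⊥  +wl: 1
  step 4. node 3  ⊔preds=⊤  new=⊤  old=1  +wl: 0,2
  step 5. node 1  ⊔preds=⊤  new=⊤  stable
  step 6. node 0  ⊔preds=⊤  new=⊤  stable
  step 7. node 2  ⊔preds=⊤  new=⊤  stable

Least fixpoint reached:
  node 0: ⊤
  node 1: ⊤
  node 2: ⊤
  node 3: ⊤

yes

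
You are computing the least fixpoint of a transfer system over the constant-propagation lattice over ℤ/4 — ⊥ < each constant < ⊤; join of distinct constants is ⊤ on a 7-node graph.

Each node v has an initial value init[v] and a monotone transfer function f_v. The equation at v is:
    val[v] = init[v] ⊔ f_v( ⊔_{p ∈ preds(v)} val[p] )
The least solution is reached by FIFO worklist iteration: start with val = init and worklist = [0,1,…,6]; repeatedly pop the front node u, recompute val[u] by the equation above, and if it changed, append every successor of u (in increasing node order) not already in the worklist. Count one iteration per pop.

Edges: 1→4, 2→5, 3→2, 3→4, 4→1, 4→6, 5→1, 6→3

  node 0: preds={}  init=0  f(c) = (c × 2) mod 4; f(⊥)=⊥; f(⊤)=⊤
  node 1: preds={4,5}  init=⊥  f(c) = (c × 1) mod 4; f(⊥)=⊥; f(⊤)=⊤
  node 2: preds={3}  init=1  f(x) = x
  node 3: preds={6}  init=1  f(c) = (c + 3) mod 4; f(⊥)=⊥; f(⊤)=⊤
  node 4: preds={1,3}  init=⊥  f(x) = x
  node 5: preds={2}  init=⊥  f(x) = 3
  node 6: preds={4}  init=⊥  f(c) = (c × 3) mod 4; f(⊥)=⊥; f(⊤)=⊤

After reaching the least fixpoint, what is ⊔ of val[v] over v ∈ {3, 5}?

Trace (15 dequeues):
  [1] u=0 | in ⊥ | out 0 | ==
  [2] u=1 | in ⊥ | out ⊥ | ==
  [3] u=2 | in 1 | out 1 | ==
  [4] u=3 | in ⊥ | out 1 | ==
  [5] u=4 | in 1 | out 1 | prev ⊥ | push {1}
  [6] u=5 | in 1 | out 3 | prev ⊥ | push {}
  [7] u=6 | in 1 | out 3 | prev ⊥ | push {3}
  [8] u=1 | in ⊤ | out ⊤ | prev ⊥ | push {4}
  [9] u=3 | in 3 | out ⊤ | prev 1 | push {2}
  [10] u=4 | in ⊤ | out ⊤ | prev 1 | push {1,6}
  [11] u=2 | in ⊤ | out ⊤ | prev 1 | push {5}
  [12] u=1 | in ⊤ | out ⊤ | ==
  [13] u=6 | in ⊤ | out ⊤ | prev 3 | push {3}
  [14] u=5 | in ⊤ | out 3 | ==
  [15] u=3 | in ⊤ | out ⊤ | ==

Converged values:
  [0] 0
  [1] ⊤
  [2] ⊤
  [3] ⊤
  [4] ⊤
  [5] 3
  [6] ⊤

⊤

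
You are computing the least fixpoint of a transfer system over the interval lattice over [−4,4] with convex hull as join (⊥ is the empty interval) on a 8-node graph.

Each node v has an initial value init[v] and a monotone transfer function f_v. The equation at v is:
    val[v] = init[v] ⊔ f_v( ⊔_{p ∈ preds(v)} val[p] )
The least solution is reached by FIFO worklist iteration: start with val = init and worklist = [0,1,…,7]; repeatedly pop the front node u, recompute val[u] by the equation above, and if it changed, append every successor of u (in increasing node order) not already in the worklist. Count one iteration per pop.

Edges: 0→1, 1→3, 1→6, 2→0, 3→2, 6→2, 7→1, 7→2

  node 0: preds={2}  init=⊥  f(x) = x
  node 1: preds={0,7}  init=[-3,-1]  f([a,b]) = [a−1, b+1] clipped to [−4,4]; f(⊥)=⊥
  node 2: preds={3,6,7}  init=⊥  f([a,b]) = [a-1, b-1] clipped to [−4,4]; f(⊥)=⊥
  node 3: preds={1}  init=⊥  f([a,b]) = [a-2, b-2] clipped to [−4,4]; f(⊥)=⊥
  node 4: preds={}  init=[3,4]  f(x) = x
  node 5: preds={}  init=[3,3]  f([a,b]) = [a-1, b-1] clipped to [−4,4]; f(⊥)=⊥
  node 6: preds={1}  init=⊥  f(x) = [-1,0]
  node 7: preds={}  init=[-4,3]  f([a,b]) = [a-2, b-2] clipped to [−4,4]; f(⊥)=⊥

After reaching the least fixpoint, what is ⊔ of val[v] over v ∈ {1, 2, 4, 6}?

Trace (11 dequeues):
  [1] u=0 | in ⊥ | out ⊥ | ==
  [2] u=1 | in [-4,3] | out [-4,4] | prev [-3,-1] | push {}
  [3] u=2 | in [-4,3] | out [-4,2] | prev ⊥ | push {0}
  [4] u=3 | in [-4,4] | out [-4,2] | prev ⊥ | push {2}
  [5] u=4 | in ⊥ | out [3,4] | ==
  [6] u=5 | in ⊥ | out [3,3] | ==
  [7] u=6 | in [-4,4] | out [-1,0] | prev ⊥ | push {}
  [8] u=7 | in ⊥ | out [-4,3] | ==
  [9] u=0 | in [-4,2] | out [-4,2] | prev ⊥ | push {1}
  [10] u=2 | in [-4,3] | out [-4,2] | ==
  [11] u=1 | in [-4,3] | out [-4,4] | ==

Converged values:
  [0] [-4,2]
  [1] [-4,4]
  [2] [-4,2]
  [3] [-4,2]
  [4] [3,4]
  [5] [3,3]
  [6] [-1,0]
  [7] [-4,3]

[-4,4]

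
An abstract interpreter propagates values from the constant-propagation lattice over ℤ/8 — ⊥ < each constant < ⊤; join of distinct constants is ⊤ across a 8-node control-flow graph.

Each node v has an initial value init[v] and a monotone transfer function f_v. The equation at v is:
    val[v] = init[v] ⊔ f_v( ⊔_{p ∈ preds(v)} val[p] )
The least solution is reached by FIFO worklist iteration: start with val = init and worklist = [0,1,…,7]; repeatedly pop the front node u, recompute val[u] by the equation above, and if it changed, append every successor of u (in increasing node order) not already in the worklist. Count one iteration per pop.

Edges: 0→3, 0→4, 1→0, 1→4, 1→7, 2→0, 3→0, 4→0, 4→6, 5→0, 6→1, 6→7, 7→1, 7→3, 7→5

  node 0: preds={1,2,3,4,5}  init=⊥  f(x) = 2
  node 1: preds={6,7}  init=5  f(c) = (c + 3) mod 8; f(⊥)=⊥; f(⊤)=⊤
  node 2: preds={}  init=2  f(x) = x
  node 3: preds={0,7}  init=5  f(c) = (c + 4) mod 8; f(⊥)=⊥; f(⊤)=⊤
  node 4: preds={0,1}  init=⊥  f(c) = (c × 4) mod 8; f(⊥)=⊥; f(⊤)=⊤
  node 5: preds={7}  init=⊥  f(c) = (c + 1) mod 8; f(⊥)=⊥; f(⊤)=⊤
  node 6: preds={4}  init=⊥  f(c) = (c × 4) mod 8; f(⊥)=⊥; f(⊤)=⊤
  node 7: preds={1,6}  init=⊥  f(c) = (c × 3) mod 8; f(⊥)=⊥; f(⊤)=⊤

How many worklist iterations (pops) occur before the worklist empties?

Worklist (15 pops):
  #1 pop 0: in=⊤ → 2 (was ⊥); enqueue []
  #2 pop 1: in=⊥ → 5 (no change)
  #3 pop 2: in=⊥ → 2 (no change)
  #4 pop 3: in=2 → ⊤ (was 5); enqueue [0]
  #5 pop 4: in=⊤ → ⊤ (was ⊥); enqueue []
  #6 pop 5: in=⊥ → ⊥ (no change)
  #7 pop 6: in=⊤ → ⊤ (was ⊥); enqueue [1]
  #8 pop 7: in=⊤ → ⊤ (was ⊥); enqueue [3,5]
  #9 pop 0: in=⊤ → 2 (no change)
  #10 pop 1: in=⊤ → ⊤ (was 5); enqueue [0,4,7]
  #11 pop 3: in=⊤ → ⊤ (no change)
  #12 pop 5: in=⊤ → ⊤ (was ⊥); enqueue []
  #13 pop 0: in=⊤ → 2 (no change)
  #14 pop 4: in=⊤ → ⊤ (no change)
  #15 pop 7: in=⊤ → ⊤ (no change)

Fixpoint:
  val[0] = 2
  val[1] = ⊤
  val[2] = 2
  val[3] = ⊤
  val[4] = ⊤
  val[5] = ⊤
  val[6] = ⊤
  val[7] = ⊤

15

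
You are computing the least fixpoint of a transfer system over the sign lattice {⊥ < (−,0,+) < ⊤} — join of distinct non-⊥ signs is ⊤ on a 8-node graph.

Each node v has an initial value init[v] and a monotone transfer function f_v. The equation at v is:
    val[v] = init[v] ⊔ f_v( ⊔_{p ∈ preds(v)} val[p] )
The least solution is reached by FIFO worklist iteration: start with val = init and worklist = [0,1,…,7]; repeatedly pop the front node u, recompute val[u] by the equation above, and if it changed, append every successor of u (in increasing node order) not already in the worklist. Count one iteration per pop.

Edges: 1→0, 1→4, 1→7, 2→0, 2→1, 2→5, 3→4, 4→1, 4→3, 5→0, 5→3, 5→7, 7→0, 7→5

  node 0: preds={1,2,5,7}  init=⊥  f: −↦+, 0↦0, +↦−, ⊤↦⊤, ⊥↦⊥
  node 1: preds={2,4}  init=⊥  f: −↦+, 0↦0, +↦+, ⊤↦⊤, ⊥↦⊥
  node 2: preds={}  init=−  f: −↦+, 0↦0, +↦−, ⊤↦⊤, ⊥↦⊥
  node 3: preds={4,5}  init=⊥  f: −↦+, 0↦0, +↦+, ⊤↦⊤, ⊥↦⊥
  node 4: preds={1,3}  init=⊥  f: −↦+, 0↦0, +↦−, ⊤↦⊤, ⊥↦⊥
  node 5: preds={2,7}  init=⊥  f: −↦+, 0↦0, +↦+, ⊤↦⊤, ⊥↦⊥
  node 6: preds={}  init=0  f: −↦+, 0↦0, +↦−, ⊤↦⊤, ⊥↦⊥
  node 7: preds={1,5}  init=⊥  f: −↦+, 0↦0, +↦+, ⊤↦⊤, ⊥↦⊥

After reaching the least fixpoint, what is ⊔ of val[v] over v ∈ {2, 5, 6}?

⊤

Iteration log — 21 steps:
  step 1. node 0  ⊔preds=−  new=+  old=⊥  +wl: 
  step 2. node 1  ⊔preds=−  new=+  old=⊥  +wl: 0
  step 3. node 2  ⊔preds=⊥  new=−  stable
  step 4. node 3  ⊔preds=⊥  new=⊥  stable
  step 5. node 4  ⊔preds=+  new=−  old=⊥  +wl: 1,3
  step 6. node 5  ⊔preds=−  new=+  old=⊥  +wl: 
  step 7. node 6  ⊔preds=⊥  new=0  stable
  step 8. node 7  ⊔preds=+  new=+  old=⊥  +wl: 5
  step 9. node 0  ⊔preds=⊤  new=⊤  old=+  +wl: 
  step 10. node 1  ⊔preds=−  new=+  stable
  step 11. node 3  ⊔preds=⊤  new=⊤  old=⊥  +wl: 4
  step 12. node 5  ⊔preds=⊤  new=⊤  old=+  +wl: 0,3,7
  step 13. node 4  ⊔preds=⊤  new=⊤  old=−  +wl: 1
  step 14. node 0  ⊔preds=⊤  new=⊤  stable
  step 15. node 3  ⊔preds=⊤  new=⊤  stable
  step 16. node 7  ⊔preds=⊤  new=⊤  old=+  +wl: 0,5
  step 17. node 1  ⊔preds=⊤  new=⊤  old=+  +wl: 4,7
  step 18. node 0  ⊔preds=⊤  new=⊤  stable
  step 19. node 5  ⊔preds=⊤  new=⊤  stable
  step 20. node 4  ⊔preds=⊤  new=⊤  stable
  step 21. node 7  ⊔preds=⊤  new=⊤  stable

Least fixpoint reached:
  node 0: ⊤
  node 1: ⊤
  node 2: −
  node 3: ⊤
  node 4: ⊤
  node 5: ⊤
  node 6: 0
  node 7: ⊤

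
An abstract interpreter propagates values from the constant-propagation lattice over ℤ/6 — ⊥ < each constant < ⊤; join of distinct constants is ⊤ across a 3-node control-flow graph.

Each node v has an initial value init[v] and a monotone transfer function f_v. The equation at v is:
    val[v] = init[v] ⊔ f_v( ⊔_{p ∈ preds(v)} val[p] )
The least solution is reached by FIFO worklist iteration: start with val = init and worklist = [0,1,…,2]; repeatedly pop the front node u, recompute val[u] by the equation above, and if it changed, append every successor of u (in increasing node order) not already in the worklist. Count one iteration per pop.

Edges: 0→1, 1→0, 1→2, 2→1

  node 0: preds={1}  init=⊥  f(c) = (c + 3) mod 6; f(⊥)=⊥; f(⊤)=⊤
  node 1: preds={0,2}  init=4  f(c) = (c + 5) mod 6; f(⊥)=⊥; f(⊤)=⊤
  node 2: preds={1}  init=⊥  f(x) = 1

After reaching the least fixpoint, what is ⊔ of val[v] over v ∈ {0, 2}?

Worklist (5 pops):
  #1 pop 0: in=4 → 1 (was ⊥); enqueue []
  #2 pop 1: in=1 → ⊤ (was 4); enqueue [0]
  #3 pop 2: in=⊤ → 1 (was ⊥); enqueue [1]
  #4 pop 0: in=⊤ → ⊤ (was 1); enqueue []
  #5 pop 1: in=⊤ → ⊤ (no change)

Fixpoint:
  val[0] = ⊤
  val[1] = ⊤
  val[2] = 1

⊤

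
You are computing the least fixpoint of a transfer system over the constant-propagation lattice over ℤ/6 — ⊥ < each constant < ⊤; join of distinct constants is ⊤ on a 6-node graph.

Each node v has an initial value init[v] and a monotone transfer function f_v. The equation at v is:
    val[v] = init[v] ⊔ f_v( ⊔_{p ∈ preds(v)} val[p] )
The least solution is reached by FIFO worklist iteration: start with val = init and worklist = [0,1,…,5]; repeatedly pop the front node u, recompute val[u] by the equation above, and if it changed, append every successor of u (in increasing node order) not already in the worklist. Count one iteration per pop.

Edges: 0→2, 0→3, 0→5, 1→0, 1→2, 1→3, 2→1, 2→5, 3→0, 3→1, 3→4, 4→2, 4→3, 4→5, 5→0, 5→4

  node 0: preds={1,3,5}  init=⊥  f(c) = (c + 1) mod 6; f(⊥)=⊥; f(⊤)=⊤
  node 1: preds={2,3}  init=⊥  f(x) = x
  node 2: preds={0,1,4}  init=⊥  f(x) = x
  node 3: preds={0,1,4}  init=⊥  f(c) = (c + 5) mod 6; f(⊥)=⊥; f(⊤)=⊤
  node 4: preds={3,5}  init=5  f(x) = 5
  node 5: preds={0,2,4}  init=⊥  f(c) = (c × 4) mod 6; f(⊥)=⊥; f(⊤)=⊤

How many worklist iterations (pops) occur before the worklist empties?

15

Trace (15 dequeues):
  [1] u=0 | in ⊥ | out ⊥ | ==
  [2] u=1 | in ⊥ | out ⊥ | ==
  [3] u=2 | in 5 | out 5 | prev ⊥ | push {1}
  [4] u=3 | in 5 | out 4 | prev ⊥ | push {0}
  [5] u=4 | in 4 | out 5 | ==
  [6] u=5 | in 5 | out 2 | prev ⊥ | push {4}
  [7] u=1 | in ⊤ | out ⊤ | prev ⊥ | push {2,3}
  [8] u=0 | in ⊤ | out ⊤ | prev ⊥ | push {5}
  [9] u=4 | in ⊤ | out 5 | ==
  [10] u=2 | in ⊤ | out ⊤ | prev 5 | push {1}
  [11] u=3 | in ⊤ | out ⊤ | prev 4 | push {0,4}
  [12] u=5 | in ⊤ | out ⊤ | prev 2 | push {}
  [13] u=1 | in ⊤ | out ⊤ | ==
  [14] u=0 | in ⊤ | out ⊤ | ==
  [15] u=4 | in ⊤ | out 5 | ==

Converged values:
  [0] ⊤
  [1] ⊤
  [2] ⊤
  [3] ⊤
  [4] 5
  [5] ⊤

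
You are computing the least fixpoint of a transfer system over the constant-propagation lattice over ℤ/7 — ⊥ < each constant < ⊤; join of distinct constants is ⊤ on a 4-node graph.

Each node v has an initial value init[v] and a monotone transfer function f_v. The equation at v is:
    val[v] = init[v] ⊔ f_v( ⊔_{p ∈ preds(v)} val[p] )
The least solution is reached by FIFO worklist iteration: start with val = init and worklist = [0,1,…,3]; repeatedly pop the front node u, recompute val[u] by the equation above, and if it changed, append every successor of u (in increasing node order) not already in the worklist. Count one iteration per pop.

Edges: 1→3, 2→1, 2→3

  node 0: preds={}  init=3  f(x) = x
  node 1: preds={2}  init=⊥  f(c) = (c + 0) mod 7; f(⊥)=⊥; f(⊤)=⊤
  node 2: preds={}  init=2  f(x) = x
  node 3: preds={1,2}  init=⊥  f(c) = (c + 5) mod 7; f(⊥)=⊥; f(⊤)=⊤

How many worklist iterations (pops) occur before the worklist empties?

4

Worklist (4 pops):
  #1 pop 0: in=⊥ → 3 (no change)
  #2 pop 1: in=2 → 2 (was ⊥); enqueue []
  #3 pop 2: in=⊥ → 2 (no change)
  #4 pop 3: in=2 → 0 (was ⊥); enqueue []

Fixpoint:
  val[0] = 3
  val[1] = 2
  val[2] = 2
  val[3] = 0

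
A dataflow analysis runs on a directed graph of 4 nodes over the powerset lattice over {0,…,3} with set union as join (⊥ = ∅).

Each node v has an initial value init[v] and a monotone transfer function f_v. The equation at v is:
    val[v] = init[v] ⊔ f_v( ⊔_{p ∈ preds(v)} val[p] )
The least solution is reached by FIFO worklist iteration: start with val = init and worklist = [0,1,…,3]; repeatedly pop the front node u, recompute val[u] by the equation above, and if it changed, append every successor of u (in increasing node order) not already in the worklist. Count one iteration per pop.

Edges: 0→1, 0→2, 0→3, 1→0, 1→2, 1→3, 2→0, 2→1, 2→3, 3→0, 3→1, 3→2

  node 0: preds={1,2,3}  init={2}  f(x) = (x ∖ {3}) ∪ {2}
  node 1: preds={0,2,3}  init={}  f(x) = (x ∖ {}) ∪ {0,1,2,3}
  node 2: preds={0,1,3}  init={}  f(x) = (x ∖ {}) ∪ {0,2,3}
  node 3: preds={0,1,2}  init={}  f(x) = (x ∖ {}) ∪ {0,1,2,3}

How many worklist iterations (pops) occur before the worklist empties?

8

Trace (8 dequeues):
  [1] u=0 | in {} | out {2} | ==
  [2] u=1 | in {2} | out {0,1,2,3} | prev {} | push {0}
  [3] u=2 | in {0,1,2,3} | out {0,1,2,3} | prev {} | push {1}
  [4] u=3 | in {0,1,2,3} | out {0,1,2,3} | prev {} | push {2}
  [5] u=0 | in {0,1,2,3} | out {0,1,2} | prev {2} | push {3}
  [6] u=1 | in {0,1,2,3} | out {0,1,2,3} | ==
  [7] u=2 | in {0,1,2,3} | out {0,1,2,3} | ==
  [8] u=3 | in {0,1,2,3} | out {0,1,2,3} | ==

Converged values:
  [0] {0,1,2}
  [1] {0,1,2,3}
  [2] {0,1,2,3}
  [3] {0,1,2,3}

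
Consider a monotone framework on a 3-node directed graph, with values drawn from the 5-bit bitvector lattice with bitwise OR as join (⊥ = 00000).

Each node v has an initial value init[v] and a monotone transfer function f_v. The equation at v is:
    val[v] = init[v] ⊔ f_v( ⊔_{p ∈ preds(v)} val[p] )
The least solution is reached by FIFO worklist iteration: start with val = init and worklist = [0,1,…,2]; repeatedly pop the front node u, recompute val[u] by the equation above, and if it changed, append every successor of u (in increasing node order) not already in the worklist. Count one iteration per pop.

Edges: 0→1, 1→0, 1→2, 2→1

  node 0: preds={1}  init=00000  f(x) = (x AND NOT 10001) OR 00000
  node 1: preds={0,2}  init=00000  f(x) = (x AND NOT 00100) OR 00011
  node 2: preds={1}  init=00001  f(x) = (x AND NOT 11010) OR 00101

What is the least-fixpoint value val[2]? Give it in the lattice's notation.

Trace (5 dequeues):
  [1] u=0 | in 00000 | out 00000 | ==
  [2] u=1 | in 00001 | out 00011 | prev 00000 | push {0}
  [3] u=2 | in 00011 | out 00101 | prev 00001 | push {1}
  [4] u=0 | in 00011 | out 00010 | prev 00000 | push {}
  [5] u=1 | in 00111 | out 00011 | ==

Converged values:
  [0] 00010
  [1] 00011
  [2] 00101

00101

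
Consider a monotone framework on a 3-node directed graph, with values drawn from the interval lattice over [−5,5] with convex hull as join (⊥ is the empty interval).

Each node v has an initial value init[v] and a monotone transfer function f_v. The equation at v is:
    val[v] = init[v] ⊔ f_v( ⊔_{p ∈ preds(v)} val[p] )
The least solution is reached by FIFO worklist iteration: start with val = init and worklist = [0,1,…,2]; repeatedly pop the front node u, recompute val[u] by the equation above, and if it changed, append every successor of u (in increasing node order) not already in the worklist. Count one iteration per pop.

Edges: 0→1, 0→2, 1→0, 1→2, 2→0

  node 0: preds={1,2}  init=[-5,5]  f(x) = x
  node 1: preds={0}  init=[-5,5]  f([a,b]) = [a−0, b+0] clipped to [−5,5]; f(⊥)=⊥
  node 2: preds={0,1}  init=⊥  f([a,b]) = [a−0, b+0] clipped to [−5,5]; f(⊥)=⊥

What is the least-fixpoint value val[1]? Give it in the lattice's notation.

Worklist (4 pops):
  #1 pop 0: in=[-5,5] → [-5,5] (no change)
  #2 pop 1: in=[-5,5] → [-5,5] (no change)
  #3 pop 2: in=[-5,5] → [-5,5] (was ⊥); enqueue [0]
  #4 pop 0: in=[-5,5] → [-5,5] (no change)

Fixpoint:
  val[0] = [-5,5]
  val[1] = [-5,5]
  val[2] = [-5,5]

[-5,5]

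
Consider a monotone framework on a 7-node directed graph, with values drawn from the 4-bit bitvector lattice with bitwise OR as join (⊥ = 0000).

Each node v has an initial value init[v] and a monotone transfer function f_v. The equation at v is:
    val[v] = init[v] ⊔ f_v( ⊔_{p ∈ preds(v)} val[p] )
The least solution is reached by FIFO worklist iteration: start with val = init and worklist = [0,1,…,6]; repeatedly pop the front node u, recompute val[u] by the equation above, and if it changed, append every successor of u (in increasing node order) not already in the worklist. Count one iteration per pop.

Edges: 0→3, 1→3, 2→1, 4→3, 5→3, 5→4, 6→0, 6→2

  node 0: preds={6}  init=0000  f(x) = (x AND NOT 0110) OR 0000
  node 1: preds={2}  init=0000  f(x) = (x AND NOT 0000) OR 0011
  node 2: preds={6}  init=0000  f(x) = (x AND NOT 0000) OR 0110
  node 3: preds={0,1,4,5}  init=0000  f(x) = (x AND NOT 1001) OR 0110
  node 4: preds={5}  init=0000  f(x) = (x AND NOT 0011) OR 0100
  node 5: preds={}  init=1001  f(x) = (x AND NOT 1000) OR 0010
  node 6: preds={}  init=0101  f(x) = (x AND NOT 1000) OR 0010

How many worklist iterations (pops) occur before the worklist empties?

Iteration log — 12 steps:
  step 1. node 0  ⊔preds=0101  new=0001  old=0000  +wl: 
  step 2. node 1  ⊔preds=0000  new=0011  old=0000  +wl: 
  step 3. node 2  ⊔preds=0101  new=0111  old=0000  +wl: 1
  step 4. node 3  ⊔preds=1011  new=0110  old=0000  +wl: 
  step 5. node 4  ⊔preds=1001  new=1100  old=0000  +wl: 3
  step 6. node 5  ⊔preds=0000  new=1011  old=1001  +wl: 4
  step 7. node 6  ⊔preds=0000  new=0111  old=0101  +wl: 0,2
  step 8. node 1  ⊔preds=0111  new=0111  old=0011  +wl: 
  step 9. node 3  ⊔preds=1111  new=0110  stable
  step 10. node 4  ⊔preds=1011  new=1100  stable
  step 11. node 0  ⊔preds=0111  new=0001  stable
  step 12. node 2  ⊔preds=0111  new=0111  stable

Least fixpoint reached:
  node 0: 0001
  node 1: 0111
  node 2: 0111
  node 3: 0110
  node 4: 1100
  node 5: 1011
  node 6: 0111

12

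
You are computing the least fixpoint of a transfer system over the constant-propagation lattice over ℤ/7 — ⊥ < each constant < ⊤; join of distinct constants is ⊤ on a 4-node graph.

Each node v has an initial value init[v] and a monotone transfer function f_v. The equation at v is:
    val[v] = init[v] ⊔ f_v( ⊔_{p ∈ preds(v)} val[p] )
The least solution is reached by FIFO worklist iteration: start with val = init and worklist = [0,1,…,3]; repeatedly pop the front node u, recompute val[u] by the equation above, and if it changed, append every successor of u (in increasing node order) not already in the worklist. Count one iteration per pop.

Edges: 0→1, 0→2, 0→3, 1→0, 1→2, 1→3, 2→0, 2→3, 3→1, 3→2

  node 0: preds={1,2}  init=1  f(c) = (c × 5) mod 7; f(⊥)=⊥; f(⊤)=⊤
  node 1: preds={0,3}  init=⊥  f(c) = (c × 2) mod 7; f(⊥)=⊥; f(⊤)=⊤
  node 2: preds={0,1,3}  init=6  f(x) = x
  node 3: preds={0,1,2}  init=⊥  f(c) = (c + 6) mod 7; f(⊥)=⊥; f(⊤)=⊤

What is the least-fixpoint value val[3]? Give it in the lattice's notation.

⊤

Trace (7 dequeues):
  [1] u=0 | in 6 | out ⊤ | prev 1 | push {}
  [2] u=1 | in ⊤ | out ⊤ | prev ⊥ | push {0}
  [3] u=2 | in ⊤ | out ⊤ | prev 6 | push {}
  [4] u=3 | in ⊤ | out ⊤ | prev ⊥ | push {1,2}
  [5] u=0 | in ⊤ | out ⊤ | ==
  [6] u=1 | in ⊤ | out ⊤ | ==
  [7] u=2 | in ⊤ | out ⊤ | ==

Converged values:
  [0] ⊤
  [1] ⊤
  [2] ⊤
  [3] ⊤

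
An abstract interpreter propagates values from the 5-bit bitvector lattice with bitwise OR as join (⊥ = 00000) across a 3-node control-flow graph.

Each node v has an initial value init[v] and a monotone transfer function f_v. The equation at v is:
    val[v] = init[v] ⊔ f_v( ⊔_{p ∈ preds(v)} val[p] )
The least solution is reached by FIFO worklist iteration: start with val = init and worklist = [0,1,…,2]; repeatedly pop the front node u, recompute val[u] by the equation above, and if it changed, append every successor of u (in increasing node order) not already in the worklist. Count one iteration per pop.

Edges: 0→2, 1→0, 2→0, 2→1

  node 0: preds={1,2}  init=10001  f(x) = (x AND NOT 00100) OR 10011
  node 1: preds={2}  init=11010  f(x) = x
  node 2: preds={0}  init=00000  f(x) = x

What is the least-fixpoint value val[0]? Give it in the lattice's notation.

11011

Worklist (6 pops):
  #1 pop 0: in=11010 → 11011 (was 10001); enqueue []
  #2 pop 1: in=00000 → 11010 (no change)
  #3 pop 2: in=11011 → 11011 (was 00000); enqueue [0,1]
  #4 pop 0: in=11011 → 11011 (no change)
  #5 pop 1: in=11011 → 11011 (was 11010); enqueue [0]
  #6 pop 0: in=11011 → 11011 (no change)

Fixpoint:
  val[0] = 11011
  val[1] = 11011
  val[2] = 11011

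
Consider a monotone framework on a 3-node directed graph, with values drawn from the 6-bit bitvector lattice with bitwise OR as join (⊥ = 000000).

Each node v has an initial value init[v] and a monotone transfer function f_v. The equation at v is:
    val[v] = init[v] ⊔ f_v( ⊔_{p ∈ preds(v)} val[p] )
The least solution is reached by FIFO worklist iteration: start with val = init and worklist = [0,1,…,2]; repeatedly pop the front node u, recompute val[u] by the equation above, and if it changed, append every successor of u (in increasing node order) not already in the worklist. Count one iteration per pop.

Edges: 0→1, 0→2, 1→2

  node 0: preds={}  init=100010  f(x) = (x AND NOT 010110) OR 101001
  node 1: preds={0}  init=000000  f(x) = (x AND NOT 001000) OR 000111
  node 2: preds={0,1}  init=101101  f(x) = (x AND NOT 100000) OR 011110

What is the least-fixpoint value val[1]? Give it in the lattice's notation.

Trace (3 dequeues):
  [1] u=0 | in 000000 | out 101011 | prev 100010 | push {}
  [2] u=1 | in 101011 | out 100111 | prev 000000 | push {}
  [3] u=2 | in 101111 | out 111111 | prev 101101 | push {}

Converged values:
  [0] 101011
  [1] 100111
  [2] 111111

100111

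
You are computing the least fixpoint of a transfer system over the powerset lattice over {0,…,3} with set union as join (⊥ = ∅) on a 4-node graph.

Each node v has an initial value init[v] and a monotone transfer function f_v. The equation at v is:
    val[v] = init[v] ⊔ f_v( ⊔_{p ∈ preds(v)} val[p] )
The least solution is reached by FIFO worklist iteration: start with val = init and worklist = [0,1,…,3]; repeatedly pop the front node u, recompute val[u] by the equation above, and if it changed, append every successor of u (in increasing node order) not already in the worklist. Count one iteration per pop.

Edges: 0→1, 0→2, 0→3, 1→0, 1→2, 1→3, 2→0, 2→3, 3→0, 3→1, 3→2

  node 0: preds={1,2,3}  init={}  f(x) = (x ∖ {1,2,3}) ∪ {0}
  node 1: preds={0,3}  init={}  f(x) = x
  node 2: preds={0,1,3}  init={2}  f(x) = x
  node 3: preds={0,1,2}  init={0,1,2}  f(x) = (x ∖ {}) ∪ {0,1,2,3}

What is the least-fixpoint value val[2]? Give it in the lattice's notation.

Trace (9 dequeues):
  [1] u=0 | in {0,1,2} | out {0} | prev {} | push {}
  [2] u=1 | in {0,1,2} | out {0,1,2} | prev {} | push {0}
  [3] u=2 | in {0,1,2} | out {0,1,2} | prev {2} | push {}
  [4] u=3 | in {0,1,2} | out {0,1,2,3} | prev {0,1,2} | push {1,2}
  [5] u=0 | in {0,1,2,3} | out {0} | ==
  [6] u=1 | in {0,1,2,3} | out {0,1,2,3} | prev {0,1,2} | push {0,3}
  [7] u=2 | in {0,1,2,3} | out {0,1,2,3} | prev {0,1,2} | push {}
  [8] u=0 | in {0,1,2,3} | out {0} | ==
  [9] u=3 | in {0,1,2,3} | out {0,1,2,3} | ==

Converged values:
  [0] {0}
  [1] {0,1,2,3}
  [2] {0,1,2,3}
  [3] {0,1,2,3}

{0,1,2,3}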